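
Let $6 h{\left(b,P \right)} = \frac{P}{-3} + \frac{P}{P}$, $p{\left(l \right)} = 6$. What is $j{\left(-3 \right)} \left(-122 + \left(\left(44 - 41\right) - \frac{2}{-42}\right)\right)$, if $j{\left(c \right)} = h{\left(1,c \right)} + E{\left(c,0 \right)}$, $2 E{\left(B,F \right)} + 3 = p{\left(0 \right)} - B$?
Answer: $- \frac{24980}{63} \approx -396.51$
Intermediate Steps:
$E{\left(B,F \right)} = \frac{3}{2} - \frac{B}{2}$ ($E{\left(B,F \right)} = - \frac{3}{2} + \frac{6 - B}{2} = - \frac{3}{2} - \left(-3 + \frac{B}{2}\right) = \frac{3}{2} - \frac{B}{2}$)
$h{\left(b,P \right)} = \frac{1}{6} - \frac{P}{18}$ ($h{\left(b,P \right)} = \frac{\frac{P}{-3} + \frac{P}{P}}{6} = \frac{P \left(- \frac{1}{3}\right) + 1}{6} = \frac{- \frac{P}{3} + 1}{6} = \frac{1 - \frac{P}{3}}{6} = \frac{1}{6} - \frac{P}{18}$)
$j{\left(c \right)} = \frac{5}{3} - \frac{5 c}{9}$ ($j{\left(c \right)} = \left(\frac{1}{6} - \frac{c}{18}\right) - \left(- \frac{3}{2} + \frac{c}{2}\right) = \frac{5}{3} - \frac{5 c}{9}$)
$j{\left(-3 \right)} \left(-122 + \left(\left(44 - 41\right) - \frac{2}{-42}\right)\right) = \left(\frac{5}{3} - - \frac{5}{3}\right) \left(-122 + \left(\left(44 - 41\right) - \frac{2}{-42}\right)\right) = \left(\frac{5}{3} + \frac{5}{3}\right) \left(-122 + \left(3 - - \frac{1}{21}\right)\right) = \frac{10 \left(-122 + \left(3 + \frac{1}{21}\right)\right)}{3} = \frac{10 \left(-122 + \frac{64}{21}\right)}{3} = \frac{10}{3} \left(- \frac{2498}{21}\right) = - \frac{24980}{63}$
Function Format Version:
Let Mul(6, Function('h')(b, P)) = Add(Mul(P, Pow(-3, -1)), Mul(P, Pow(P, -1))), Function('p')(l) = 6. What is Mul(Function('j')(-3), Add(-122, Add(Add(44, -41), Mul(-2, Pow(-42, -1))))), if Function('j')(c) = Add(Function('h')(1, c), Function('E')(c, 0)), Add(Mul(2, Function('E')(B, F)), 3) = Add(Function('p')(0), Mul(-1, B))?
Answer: Rational(-24980, 63) ≈ -396.51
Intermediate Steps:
Function('E')(B, F) = Add(Rational(3, 2), Mul(Rational(-1, 2), B)) (Function('E')(B, F) = Add(Rational(-3, 2), Mul(Rational(1, 2), Add(6, Mul(-1, B)))) = Add(Rational(-3, 2), Add(3, Mul(Rational(-1, 2), B))) = Add(Rational(3, 2), Mul(Rational(-1, 2), B)))
Function('h')(b, P) = Add(Rational(1, 6), Mul(Rational(-1, 18), P)) (Function('h')(b, P) = Mul(Rational(1, 6), Add(Mul(P, Pow(-3, -1)), Mul(P, Pow(P, -1)))) = Mul(Rational(1, 6), Add(Mul(P, Rational(-1, 3)), 1)) = Mul(Rational(1, 6), Add(Mul(Rational(-1, 3), P), 1)) = Mul(Rational(1, 6), Add(1, Mul(Rational(-1, 3), P))) = Add(Rational(1, 6), Mul(Rational(-1, 18), P)))
Function('j')(c) = Add(Rational(5, 3), Mul(Rational(-5, 9), c)) (Function('j')(c) = Add(Add(Rational(1, 6), Mul(Rational(-1, 18), c)), Add(Rational(3, 2), Mul(Rational(-1, 2), c))) = Add(Rational(5, 3), Mul(Rational(-5, 9), c)))
Mul(Function('j')(-3), Add(-122, Add(Add(44, -41), Mul(-2, Pow(-42, -1))))) = Mul(Add(Rational(5, 3), Mul(Rational(-5, 9), -3)), Add(-122, Add(Add(44, -41), Mul(-2, Pow(-42, -1))))) = Mul(Add(Rational(5, 3), Rational(5, 3)), Add(-122, Add(3, Mul(-2, Rational(-1, 42))))) = Mul(Rational(10, 3), Add(-122, Add(3, Rational(1, 21)))) = Mul(Rational(10, 3), Add(-122, Rational(64, 21))) = Mul(Rational(10, 3), Rational(-2498, 21)) = Rational(-24980, 63)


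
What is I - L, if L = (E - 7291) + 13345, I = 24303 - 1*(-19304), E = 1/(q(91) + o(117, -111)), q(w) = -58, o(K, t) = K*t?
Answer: 489878886/13045 ≈ 37553.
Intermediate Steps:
E = -1/13045 (E = 1/(-58 + 117*(-111)) = 1/(-58 - 12987) = 1/(-13045) = -1/13045 ≈ -7.6658e-5)
I = 43607 (I = 24303 + 19304 = 43607)
L = 78974429/13045 (L = (-1/13045 - 7291) + 13345 = -95111096/13045 + 13345 = 78974429/13045 ≈ 6054.0)
I - L = 43607 - 1*78974429/13045 = 43607 - 78974429/13045 = 489878886/13045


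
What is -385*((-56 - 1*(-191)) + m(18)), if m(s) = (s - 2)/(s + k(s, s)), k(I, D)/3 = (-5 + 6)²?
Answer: -156805/3 ≈ -52268.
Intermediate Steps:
k(I, D) = 3 (k(I, D) = 3*(-5 + 6)² = 3*1² = 3*1 = 3)
m(s) = (-2 + s)/(3 + s) (m(s) = (s - 2)/(s + 3) = (-2 + s)/(3 + s))
-385*((-56 - 1*(-191)) + m(18)) = -385*((-56 - 1*(-191)) + (-2 + 18)/(3 + 18)) = -385*((-56 + 191) + 16/21) = -385*(135 + (1/21)*16) = -385*(135 + 16/21) = -385*2851/21 = -156805/3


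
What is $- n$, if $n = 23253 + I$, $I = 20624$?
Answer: $-43877$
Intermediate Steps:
$n = 43877$ ($n = 23253 + 20624 = 43877$)
$- n = \left(-1\right) 43877 = -43877$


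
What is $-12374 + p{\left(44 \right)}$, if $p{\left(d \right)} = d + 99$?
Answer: $-12231$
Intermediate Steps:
$p{\left(d \right)} = 99 + d$
$-12374 + p{\left(44 \right)} = -12374 + \left(99 + 44\right) = -12374 + 143 = -12231$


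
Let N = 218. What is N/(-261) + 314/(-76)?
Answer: -49261/9918 ≈ -4.9668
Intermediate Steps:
N/(-261) + 314/(-76) = 218/(-261) + 314/(-76) = 218*(-1/261) + 314*(-1/76) = -218/261 - 157/38 = -49261/9918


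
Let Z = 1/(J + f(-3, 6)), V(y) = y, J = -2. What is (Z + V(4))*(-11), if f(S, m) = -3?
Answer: -209/5 ≈ -41.800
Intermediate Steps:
Z = -⅕ (Z = 1/(-2 - 3) = 1/(-5) = -⅕ ≈ -0.20000)
(Z + V(4))*(-11) = (-⅕ + 4)*(-11) = (19/5)*(-11) = -209/5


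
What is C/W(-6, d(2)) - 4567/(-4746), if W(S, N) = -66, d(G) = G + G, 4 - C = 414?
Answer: 124849/17402 ≈ 7.1744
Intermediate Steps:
C = -410 (C = 4 - 1*414 = 4 - 414 = -410)
d(G) = 2*G
C/W(-6, d(2)) - 4567/(-4746) = -410/(-66) - 4567/(-4746) = -410*(-1/66) - 4567*(-1/4746) = 205/33 + 4567/4746 = 124849/17402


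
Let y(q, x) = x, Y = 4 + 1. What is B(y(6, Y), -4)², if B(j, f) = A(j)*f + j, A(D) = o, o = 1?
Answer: 1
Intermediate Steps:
Y = 5
A(D) = 1
B(j, f) = f + j (B(j, f) = 1*f + j = f + j)
B(y(6, Y), -4)² = (-4 + 5)² = 1² = 1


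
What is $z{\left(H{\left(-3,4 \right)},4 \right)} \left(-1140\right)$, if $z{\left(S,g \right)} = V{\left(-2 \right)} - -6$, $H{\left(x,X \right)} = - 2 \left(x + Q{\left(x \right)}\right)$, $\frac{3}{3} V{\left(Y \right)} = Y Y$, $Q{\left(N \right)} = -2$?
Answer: $-11400$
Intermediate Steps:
$V{\left(Y \right)} = Y^{2}$ ($V{\left(Y \right)} = Y Y = Y^{2}$)
$H{\left(x,X \right)} = 4 - 2 x$ ($H{\left(x,X \right)} = - 2 \left(x - 2\right) = - 2 \left(-2 + x\right) = 4 - 2 x$)
$z{\left(S,g \right)} = 10$ ($z{\left(S,g \right)} = \left(-2\right)^{2} - -6 = 4 + 6 = 10$)
$z{\left(H{\left(-3,4 \right)},4 \right)} \left(-1140\right) = 10 \left(-1140\right) = -11400$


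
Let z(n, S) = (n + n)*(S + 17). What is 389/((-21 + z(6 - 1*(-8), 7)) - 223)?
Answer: 389/428 ≈ 0.90888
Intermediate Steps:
z(n, S) = 2*n*(17 + S) (z(n, S) = (2*n)*(17 + S) = 2*n*(17 + S))
389/((-21 + z(6 - 1*(-8), 7)) - 223) = 389/((-21 + 2*(6 - 1*(-8))*(17 + 7)) - 223) = 389/((-21 + 2*(6 + 8)*24) - 223) = 389/((-21 + 2*14*24) - 223) = 389/((-21 + 672) - 223) = 389/(651 - 223) = 389/428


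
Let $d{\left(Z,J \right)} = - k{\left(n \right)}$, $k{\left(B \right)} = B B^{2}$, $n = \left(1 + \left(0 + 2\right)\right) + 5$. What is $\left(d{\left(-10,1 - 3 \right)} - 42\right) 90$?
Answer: $-49860$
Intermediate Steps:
$n = 8$ ($n = \left(1 + 2\right) + 5 = 3 + 5 = 8$)
$k{\left(B \right)} = B^{3}$
$d{\left(Z,J \right)} = -512$ ($d{\left(Z,J \right)} = - 8^{3} = \left(-1\right) 512 = -512$)
$\left(d{\left(-10,1 - 3 \right)} - 42\right) 90 = \left(-512 - 42\right) 90 = \left(-554\right) 90 = -49860$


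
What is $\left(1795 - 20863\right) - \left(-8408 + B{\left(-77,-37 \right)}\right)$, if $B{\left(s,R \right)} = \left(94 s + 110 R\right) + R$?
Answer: $685$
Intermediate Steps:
$B{\left(s,R \right)} = 94 s + 111 R$
$\left(1795 - 20863\right) - \left(-8408 + B{\left(-77,-37 \right)}\right) = \left(1795 - 20863\right) - \left(-8408 - 7238 - 4107\right) = -19068 + \left(8408 - \left(-7238 - 4107\right)\right) = -19068 + \left(8408 - -11345\right) = -19068 + \left(8408 + 11345\right) = -19068 + 19753 = 685$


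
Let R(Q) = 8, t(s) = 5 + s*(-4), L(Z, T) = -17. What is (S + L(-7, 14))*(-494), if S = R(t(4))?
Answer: 4446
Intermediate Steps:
t(s) = 5 - 4*s
S = 8
(S + L(-7, 14))*(-494) = (8 - 17)*(-494) = -9*(-494) = 4446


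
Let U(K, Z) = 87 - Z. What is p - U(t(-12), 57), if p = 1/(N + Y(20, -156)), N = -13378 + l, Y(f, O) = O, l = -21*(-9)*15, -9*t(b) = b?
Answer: -320971/10699 ≈ -30.000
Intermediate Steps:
t(b) = -b/9
l = 2835 (l = 189*15 = 2835)
N = -10543 (N = -13378 + 2835 = -10543)
p = -1/10699 (p = 1/(-10543 - 156) = 1/(-10699) = -1/10699 ≈ -9.3467e-5)
p - U(t(-12), 57) = -1/10699 - (87 - 1*57) = -1/10699 - (87 - 57) = -1/10699 - 1*30 = -1/10699 - 30 = -320971/10699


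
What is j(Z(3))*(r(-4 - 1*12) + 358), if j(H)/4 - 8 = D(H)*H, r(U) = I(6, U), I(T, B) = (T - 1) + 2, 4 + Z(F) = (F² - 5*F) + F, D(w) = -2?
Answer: 32120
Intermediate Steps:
Z(F) = -4 + F² - 4*F (Z(F) = -4 + ((F² - 5*F) + F) = -4 + (F² - 4*F) = -4 + F² - 4*F)
I(T, B) = 1 + T (I(T, B) = (-1 + T) + 2 = 1 + T)
r(U) = 7 (r(U) = 1 + 6 = 7)
j(H) = 32 - 8*H (j(H) = 32 + 4*(-2*H) = 32 - 8*H)
j(Z(3))*(r(-4 - 1*12) + 358) = (32 - 8*(-4 + 3² - 4*3))*(7 + 358) = (32 - 8*(-4 + 9 - 12))*365 = (32 - 8*(-7))*365 = (32 + 56)*365 = 88*365 = 32120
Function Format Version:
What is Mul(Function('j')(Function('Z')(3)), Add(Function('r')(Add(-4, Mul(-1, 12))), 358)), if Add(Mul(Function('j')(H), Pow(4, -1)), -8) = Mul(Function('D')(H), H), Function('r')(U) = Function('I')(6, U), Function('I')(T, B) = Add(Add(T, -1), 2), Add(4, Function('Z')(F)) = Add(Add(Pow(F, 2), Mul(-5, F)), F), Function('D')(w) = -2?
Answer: 32120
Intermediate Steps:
Function('Z')(F) = Add(-4, Pow(F, 2), Mul(-4, F)) (Function('Z')(F) = Add(-4, Add(Add(Pow(F, 2), Mul(-5, F)), F)) = Add(-4, Add(Pow(F, 2), Mul(-4, F))) = Add(-4, Pow(F, 2), Mul(-4, F)))
Function('I')(T, B) = Add(1, T) (Function('I')(T, B) = Add(Add(-1, T), 2) = Add(1, T))
Function('r')(U) = 7 (Function('r')(U) = Add(1, 6) = 7)
Function('j')(H) = Add(32, Mul(-8, H)) (Function('j')(H) = Add(32, Mul(4, Mul(-2, H))) = Add(32, Mul(-8, H)))
Mul(Function('j')(Function('Z')(3)), Add(Function('r')(Add(-4, Mul(-1, 12))), 358)) = Mul(Add(32, Mul(-8, Add(-4, Pow(3, 2), Mul(-4, 3)))), Add(7, 358)) = Mul(Add(32, Mul(-8, Add(-4, 9, -12))), 365) = Mul(Add(32, Mul(-8, -7)), 365) = Mul(Add(32, 56), 365) = Mul(88, 365) = 32120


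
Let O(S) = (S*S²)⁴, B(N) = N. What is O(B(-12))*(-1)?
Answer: -8916100448256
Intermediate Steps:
O(S) = S¹² (O(S) = (S³)⁴ = S¹²)
O(B(-12))*(-1) = (-12)¹²*(-1) = 8916100448256*(-1) = -8916100448256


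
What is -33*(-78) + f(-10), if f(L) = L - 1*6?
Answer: 2558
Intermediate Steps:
f(L) = -6 + L (f(L) = L - 6 = -6 + L)
-33*(-78) + f(-10) = -33*(-78) + (-6 - 10) = 2574 - 16 = 2558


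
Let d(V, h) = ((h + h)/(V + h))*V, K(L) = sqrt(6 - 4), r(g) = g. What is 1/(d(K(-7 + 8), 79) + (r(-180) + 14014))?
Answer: 43155005/597004128434 - 6241*sqrt(2)/597004128434 ≈ 7.2271e-5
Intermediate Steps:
K(L) = sqrt(2)
d(V, h) = 2*V*h/(V + h) (d(V, h) = ((2*h)/(V + h))*V = (2*h/(V + h))*V = 2*V*h/(V + h))
1/(d(K(-7 + 8), 79) + (r(-180) + 14014)) = 1/(2*sqrt(2)*79/(sqrt(2) + 79) + (-180 + 14014)) = 1/(2*sqrt(2)*79/(79 + sqrt(2)) + 13834) = 1/(158*sqrt(2)/(79 + sqrt(2)) + 13834) = 1/(13834 + 158*sqrt(2)/(79 + sqrt(2)))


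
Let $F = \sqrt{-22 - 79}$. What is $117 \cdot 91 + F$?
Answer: $10647 + i \sqrt{101} \approx 10647.0 + 10.05 i$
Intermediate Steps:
$F = i \sqrt{101}$ ($F = \sqrt{-101} = i \sqrt{101} \approx 10.05 i$)
$117 \cdot 91 + F = 117 \cdot 91 + i \sqrt{101} = 10647 + i \sqrt{101}$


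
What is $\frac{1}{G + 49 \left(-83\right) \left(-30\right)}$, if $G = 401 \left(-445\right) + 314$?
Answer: $- \frac{1}{56121} \approx -1.7819 \cdot 10^{-5}$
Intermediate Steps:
$G = -178131$ ($G = -178445 + 314 = -178131$)
$\frac{1}{G + 49 \left(-83\right) \left(-30\right)} = \frac{1}{-178131 + 49 \left(-83\right) \left(-30\right)} = \frac{1}{-178131 - -122010} = \frac{1}{-178131 + 122010} = \frac{1}{-56121} = - \frac{1}{56121}$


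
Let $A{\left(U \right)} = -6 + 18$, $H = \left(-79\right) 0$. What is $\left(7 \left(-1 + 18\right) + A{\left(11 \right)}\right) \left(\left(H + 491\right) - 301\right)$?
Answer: $24890$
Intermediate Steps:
$H = 0$
$A{\left(U \right)} = 12$
$\left(7 \left(-1 + 18\right) + A{\left(11 \right)}\right) \left(\left(H + 491\right) - 301\right) = \left(7 \left(-1 + 18\right) + 12\right) \left(\left(0 + 491\right) - 301\right) = \left(7 \cdot 17 + 12\right) \left(491 - 301\right) = \left(119 + 12\right) 190 = 131 \cdot 190 = 24890$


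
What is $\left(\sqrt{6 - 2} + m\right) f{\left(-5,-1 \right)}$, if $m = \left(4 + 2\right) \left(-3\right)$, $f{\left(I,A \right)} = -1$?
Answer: $16$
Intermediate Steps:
$m = -18$ ($m = 6 \left(-3\right) = -18$)
$\left(\sqrt{6 - 2} + m\right) f{\left(-5,-1 \right)} = \left(\sqrt{6 - 2} - 18\right) \left(-1\right) = \left(\sqrt{4} - 18\right) \left(-1\right) = \left(2 - 18\right) \left(-1\right) = \left(-16\right) \left(-1\right) = 16$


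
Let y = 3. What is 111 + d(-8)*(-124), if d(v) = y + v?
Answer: 731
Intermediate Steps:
d(v) = 3 + v
111 + d(-8)*(-124) = 111 + (3 - 8)*(-124) = 111 - 5*(-124) = 111 + 620 = 731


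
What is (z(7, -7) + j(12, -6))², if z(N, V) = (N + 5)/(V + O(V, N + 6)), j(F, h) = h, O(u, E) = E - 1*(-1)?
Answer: 900/49 ≈ 18.367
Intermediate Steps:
O(u, E) = 1 + E (O(u, E) = E + 1 = 1 + E)
z(N, V) = (5 + N)/(7 + N + V) (z(N, V) = (N + 5)/(V + (1 + (N + 6))) = (5 + N)/(V + (1 + (6 + N))) = (5 + N)/(V + (7 + N)) = (5 + N)/(7 + N + V))
(z(7, -7) + j(12, -6))² = ((5 + 7)/(7 + 7 - 7) - 6)² = (12/7 - 6)² = (-30/7)² = 900/49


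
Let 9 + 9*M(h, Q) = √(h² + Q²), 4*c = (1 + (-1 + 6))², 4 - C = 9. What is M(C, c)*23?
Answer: -23 + 23*√106/9 ≈ 3.3111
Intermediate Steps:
C = -5 (C = 4 - 1*9 = 4 - 9 = -5)
c = 9 (c = (1 + (-1 + 6))²/4 = (1 + 5)²/4 = (¼)*6² = (¼)*36 = 9)
M(h, Q) = -1 + √(Q² + h²)/9 (M(h, Q) = -1 + √(h² + Q²)/9 = -1 + √(Q² + h²)/9)
M(C, c)*23 = (-1 + √(9² + (-5)²)/9)*23 = (-1 + √(81 + 25)/9)*23 = (-1 + √106/9)*23 = -23 + 23*√106/9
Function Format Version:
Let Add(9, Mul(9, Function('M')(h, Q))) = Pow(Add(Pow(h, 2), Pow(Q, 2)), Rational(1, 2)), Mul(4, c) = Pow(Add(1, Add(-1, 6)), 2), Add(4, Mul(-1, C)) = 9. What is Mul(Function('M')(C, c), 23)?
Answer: Add(-23, Mul(Rational(23, 9), Pow(106, Rational(1, 2)))) ≈ 3.3111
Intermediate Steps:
C = -5 (C = Add(4, Mul(-1, 9)) = Add(4, -9) = -5)
c = 9 (c = Mul(Rational(1, 4), Pow(Add(1, Add(-1, 6)), 2)) = Mul(Rational(1, 4), Pow(Add(1, 5), 2)) = Mul(Rational(1, 4), Pow(6, 2)) = Mul(Rational(1, 4), 36) = 9)
Function('M')(h, Q) = Add(-1, Mul(Rational(1, 9), Pow(Add(Pow(Q, 2), Pow(h, 2)), Rational(1, 2)))) (Function('M')(h, Q) = Add(-1, Mul(Rational(1, 9), Pow(Add(Pow(h, 2), Pow(Q, 2)), Rational(1, 2)))) = Add(-1, Mul(Rational(1, 9), Pow(Add(Pow(Q, 2), Pow(h, 2)), Rational(1, 2)))))
Mul(Function('M')(C, c), 23) = Mul(Add(-1, Mul(Rational(1, 9), Pow(Add(Pow(9, 2), Pow(-5, 2)), Rational(1, 2)))), 23) = Mul(Add(-1, Mul(Rational(1, 9), Pow(Add(81, 25), Rational(1, 2)))), 23) = Mul(Add(-1, Mul(Rational(1, 9), Pow(106, Rational(1, 2)))), 23) = Add(-23, Mul(Rational(23, 9), Pow(106, Rational(1, 2))))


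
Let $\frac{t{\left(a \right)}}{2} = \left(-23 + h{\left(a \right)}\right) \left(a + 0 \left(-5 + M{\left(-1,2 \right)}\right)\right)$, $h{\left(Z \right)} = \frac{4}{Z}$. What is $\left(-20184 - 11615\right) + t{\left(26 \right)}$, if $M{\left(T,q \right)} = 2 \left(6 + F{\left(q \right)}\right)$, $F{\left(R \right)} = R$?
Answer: $-32987$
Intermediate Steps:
$M{\left(T,q \right)} = 12 + 2 q$ ($M{\left(T,q \right)} = 2 \left(6 + q\right) = 12 + 2 q$)
$t{\left(a \right)} = 2 a \left(-23 + \frac{4}{a}\right)$ ($t{\left(a \right)} = 2 \left(-23 + \frac{4}{a}\right) \left(a + 0 \left(-5 + \left(12 + 2 \cdot 2\right)\right)\right) = 2 \left(-23 + \frac{4}{a}\right) \left(a + 0 \left(-5 + \left(12 + 4\right)\right)\right) = 2 \left(-23 + \frac{4}{a}\right) \left(a + 0 \left(-5 + 16\right)\right) = 2 \left(-23 + \frac{4}{a}\right) \left(a + 0 \cdot 11\right) = 2 \left(-23 + \frac{4}{a}\right) \left(a + 0\right) = 2 \left(-23 + \frac{4}{a}\right) a = 2 a \left(-23 + \frac{4}{a}\right)$)
$\left(-20184 - 11615\right) + t{\left(26 \right)} = \left(-20184 - 11615\right) + \left(8 - 1196\right) = -31799 + \left(8 - 1196\right) = -31799 - 1188 = -32987$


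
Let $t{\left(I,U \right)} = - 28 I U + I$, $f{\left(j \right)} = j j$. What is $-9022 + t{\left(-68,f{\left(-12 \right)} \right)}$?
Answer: $265086$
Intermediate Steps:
$f{\left(j \right)} = j^{2}$
$t{\left(I,U \right)} = I - 28 I U$ ($t{\left(I,U \right)} = - 28 I U + I = I - 28 I U$)
$-9022 + t{\left(-68,f{\left(-12 \right)} \right)} = -9022 - 68 \left(1 - 28 \left(-12\right)^{2}\right) = -9022 - 68 \left(1 - 4032\right) = -9022 - -274108 = -9022 + 274108 = 265086$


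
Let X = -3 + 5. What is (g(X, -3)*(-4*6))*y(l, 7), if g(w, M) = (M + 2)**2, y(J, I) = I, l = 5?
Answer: -168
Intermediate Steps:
X = 2
g(w, M) = (2 + M)**2
(g(X, -3)*(-4*6))*y(l, 7) = ((2 - 3)**2*(-4*6))*7 = ((-1)**2*(-24))*7 = (1*(-24))*7 = -24*7 = -168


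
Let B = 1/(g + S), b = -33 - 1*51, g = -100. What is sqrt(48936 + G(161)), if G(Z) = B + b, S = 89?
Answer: sqrt(5911081)/11 ≈ 221.02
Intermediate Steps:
b = -84 (b = -33 - 51 = -84)
B = -1/11 (B = 1/(-100 + 89) = 1/(-11) = -1/11 ≈ -0.090909)
G(Z) = -925/11 (G(Z) = -1/11 - 84 = -925/11)
sqrt(48936 + G(161)) = sqrt(48936 - 925/11) = sqrt(537371/11) = sqrt(5911081)/11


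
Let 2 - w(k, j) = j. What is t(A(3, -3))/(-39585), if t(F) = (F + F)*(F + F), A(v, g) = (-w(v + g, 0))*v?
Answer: -48/13195 ≈ -0.0036377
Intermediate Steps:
w(k, j) = 2 - j
A(v, g) = -2*v (A(v, g) = (-(2 - 1*0))*v = (-(2 + 0))*v = (-1*2)*v = -2*v)
t(F) = 4*F² (t(F) = (2*F)*(2*F) = 4*F²)
t(A(3, -3))/(-39585) = (4*(-2*3)²)/(-39585) = (4*(-6)²)*(-1/39585) = (4*36)*(-1/39585) = 144*(-1/39585) = -48/13195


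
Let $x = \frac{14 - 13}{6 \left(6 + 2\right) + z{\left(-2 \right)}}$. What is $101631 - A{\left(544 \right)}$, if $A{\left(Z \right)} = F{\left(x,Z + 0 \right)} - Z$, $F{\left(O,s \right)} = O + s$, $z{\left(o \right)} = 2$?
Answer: $\frac{5081549}{50} \approx 1.0163 \cdot 10^{5}$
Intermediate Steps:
$x = \frac{1}{50}$ ($x = \frac{14 - 13}{6 \left(6 + 2\right) + 2} = 1 \frac{1}{6 \cdot 8 + 2} = 1 \frac{1}{48 + 2} = 1 \cdot \frac{1}{50} = \frac{1}{50} \approx 0.02$)
$A{\left(Z \right)} = \frac{1}{50}$ ($A{\left(Z \right)} = \left(\frac{1}{50} + \left(Z + 0\right)\right) - Z = \left(\frac{1}{50} + Z\right) - Z = \frac{1}{50}$)
$101631 - A{\left(544 \right)} = 101631 - \frac{1}{50} = \frac{5081549}{50}$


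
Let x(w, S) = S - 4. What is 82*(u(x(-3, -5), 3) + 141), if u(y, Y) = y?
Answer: 10824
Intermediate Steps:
x(w, S) = -4 + S
82*(u(x(-3, -5), 3) + 141) = 82*((-4 - 5) + 141) = 82*(-9 + 141) = 82*132 = 10824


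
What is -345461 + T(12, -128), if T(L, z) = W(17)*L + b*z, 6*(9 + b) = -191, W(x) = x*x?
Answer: -1010299/3 ≈ -3.3677e+5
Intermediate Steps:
W(x) = x²
b = -245/6 (b = -9 + (⅙)*(-191) = -9 - 191/6 = -245/6 ≈ -40.833)
T(L, z) = 289*L - 245*z/6 (T(L, z) = 17²*L - 245*z/6 = 289*L - 245*z/6)
-345461 + T(12, -128) = -345461 + (289*12 - 245/6*(-128)) = -345461 + (3468 + 15680/3) = -345461 + 26084/3 = -1010299/3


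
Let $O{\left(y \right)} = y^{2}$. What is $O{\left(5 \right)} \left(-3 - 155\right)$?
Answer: $-3950$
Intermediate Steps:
$O{\left(5 \right)} \left(-3 - 155\right) = 5^{2} \left(-3 - 155\right) = 25 \left(-158\right) = -3950$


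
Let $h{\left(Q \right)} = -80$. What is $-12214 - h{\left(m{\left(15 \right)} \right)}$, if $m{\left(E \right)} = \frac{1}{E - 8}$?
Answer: $-12134$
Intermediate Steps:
$m{\left(E \right)} = \frac{1}{-8 + E}$
$-12214 - h{\left(m{\left(15 \right)} \right)} = -12214 - -80 = -12214 + 80 = -12134$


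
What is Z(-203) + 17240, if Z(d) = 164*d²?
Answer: 6775516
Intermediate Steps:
Z(-203) + 17240 = 164*(-203)² + 17240 = 164*41209 + 17240 = 6758276 + 17240 = 6775516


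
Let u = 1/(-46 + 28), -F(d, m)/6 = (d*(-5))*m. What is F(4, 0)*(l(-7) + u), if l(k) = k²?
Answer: 0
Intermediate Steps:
F(d, m) = 30*d*m (F(d, m) = -6*d*(-5)*m = -6*(-5*d)*m = -(-30)*d*m = 30*d*m)
u = -1/18 (u = 1/(-18) = -1/18 ≈ -0.055556)
F(4, 0)*(l(-7) + u) = (30*4*0)*((-7)² - 1/18) = 0*(49 - 1/18) = 0*(881/18) = 0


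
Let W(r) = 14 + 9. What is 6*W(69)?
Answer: 138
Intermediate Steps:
W(r) = 23
6*W(69) = 6*23 = 138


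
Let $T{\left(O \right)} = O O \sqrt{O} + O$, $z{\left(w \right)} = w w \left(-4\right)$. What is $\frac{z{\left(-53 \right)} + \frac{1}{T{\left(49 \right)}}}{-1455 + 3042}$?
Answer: $- \frac{189394015}{26750472} \approx -7.08$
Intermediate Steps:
$z{\left(w \right)} = - 4 w^{2}$ ($z{\left(w \right)} = w^{2} \left(-4\right) = - 4 w^{2}$)
$T{\left(O \right)} = O + O^{\frac{5}{2}}$ ($T{\left(O \right)} = O O^{\frac{3}{2}} + O = O^{\frac{5}{2}} + O = O + O^{\frac{5}{2}}$)
$\frac{z{\left(-53 \right)} + \frac{1}{T{\left(49 \right)}}}{-1455 + 3042} = \frac{- 4 \left(-53\right)^{2} + \frac{1}{49 + 49^{\frac{5}{2}}}}{-1455 + 3042} = \frac{\left(-4\right) 2809 + \frac{1}{49 + 16807}}{1587} = \left(-11236 + \frac{1}{16856}\right) \frac{1}{1587} = \left(- \frac{189394015}{16856}\right) \frac{1}{1587} = - \frac{189394015}{26750472}$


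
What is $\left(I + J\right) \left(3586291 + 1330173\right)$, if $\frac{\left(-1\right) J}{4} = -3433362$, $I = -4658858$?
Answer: $44614895049760$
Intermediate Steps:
$J = 13733448$ ($J = \left(-4\right) \left(-3433362\right) = 13733448$)
$\left(I + J\right) \left(3586291 + 1330173\right) = \left(-4658858 + 13733448\right) \left(3586291 + 1330173\right) = 9074590 \cdot 4916464 = 44614895049760$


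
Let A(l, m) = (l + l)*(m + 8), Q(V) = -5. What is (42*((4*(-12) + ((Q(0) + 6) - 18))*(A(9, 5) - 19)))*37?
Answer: -21717150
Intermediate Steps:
A(l, m) = 2*l*(8 + m) (A(l, m) = (2*l)*(8 + m) = 2*l*(8 + m))
(42*((4*(-12) + ((Q(0) + 6) - 18))*(A(9, 5) - 19)))*37 = (42*((4*(-12) + ((-5 + 6) - 18))*(2*9*(8 + 5) - 19)))*37 = (42*((-48 + (1 - 18))*(2*9*13 - 19)))*37 = (42*((-48 - 17)*(234 - 19)))*37 = (42*(-65*215))*37 = (42*(-13975))*37 = -586950*37 = -21717150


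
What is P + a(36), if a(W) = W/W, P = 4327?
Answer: 4328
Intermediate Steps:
a(W) = 1
P + a(36) = 4327 + 1 = 4328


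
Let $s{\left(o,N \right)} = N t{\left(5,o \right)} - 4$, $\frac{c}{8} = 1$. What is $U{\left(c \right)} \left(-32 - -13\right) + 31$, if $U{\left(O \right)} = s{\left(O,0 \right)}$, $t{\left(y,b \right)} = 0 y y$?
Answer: $107$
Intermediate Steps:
$c = 8$ ($c = 8 \cdot 1 = 8$)
$t{\left(y,b \right)} = 0$ ($t{\left(y,b \right)} = 0 y = 0$)
$s{\left(o,N \right)} = -4$ ($s{\left(o,N \right)} = N 0 - 4 = 0 - 4 = -4$)
$U{\left(O \right)} = -4$
$U{\left(c \right)} \left(-32 - -13\right) + 31 = - 4 \left(-32 - -13\right) + 31 = - 4 \left(-32 + 13\right) + 31 = \left(-4\right) \left(-19\right) + 31 = 76 + 31 = 107$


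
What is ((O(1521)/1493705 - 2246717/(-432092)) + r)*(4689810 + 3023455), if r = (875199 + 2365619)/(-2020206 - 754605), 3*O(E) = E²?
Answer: 12564879214210395637847807/358182582577623492 ≈ 3.5080e+7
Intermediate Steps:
O(E) = E²/3
r = -3240818/2774811 (r = 3240818/(-2774811) = 3240818*(-1/2774811) = -3240818/2774811 ≈ -1.1679)
((O(1521)/1493705 - 2246717/(-432092)) + r)*(4689810 + 3023455) = ((((⅓)*1521²)/1493705 - 2246717/(-432092)) - 3240818/2774811)*(4689810 + 3023455) = ((((⅓)*2313441)*(1/1493705) - 2246717*(-1/432092)) - 3240818/2774811)*7713265 = ((771147*(1/1493705) + 2246717/432092) - 3240818/2774811)*7713265 = ((771147/1493705 + 2246717/432092) - 3240818/2774811)*7713265 = (3689138866009/645417980860 - 3240818/2774811)*7713265 = (8144980896034555819/1790912912888117460)*7713265 = 12564879214210395637847807/358182582577623492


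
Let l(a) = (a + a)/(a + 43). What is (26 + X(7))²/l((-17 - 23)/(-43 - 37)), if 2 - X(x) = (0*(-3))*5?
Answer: 34104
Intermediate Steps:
l(a) = 2*a/(43 + a) (l(a) = (2*a)/(43 + a) = 2*a/(43 + a))
X(x) = 2 (X(x) = 2 - 0*(-3)*5 = 2 - 0*5 = 2 - 1*0 = 2 + 0 = 2)
(26 + X(7))²/l((-17 - 23)/(-43 - 37)) = (26 + 2)²/((2*((-17 - 23)/(-43 - 37))/(43 + (-17 - 23)/(-43 - 37)))) = 28²/((2*(-40/(-80))/(43 - 40/(-80)))) = 784/((2*(-40*(-1/80))/(43 - 40*(-1/80)))) = 784/((2*(½)/(43 + ½))) = 784/((2*(½)/(87/2))) = 784/((2*(½)*(2/87))) = 784/(2/87) = 784*(87/2) = 34104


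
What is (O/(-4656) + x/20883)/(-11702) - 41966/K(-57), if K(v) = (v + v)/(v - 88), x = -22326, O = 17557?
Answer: -3965402624502337/74289351264 ≈ -53378.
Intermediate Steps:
K(v) = 2*v/(-88 + v) (K(v) = (2*v)/(-88 + v) = 2*v/(-88 + v))
(O/(-4656) + x/20883)/(-11702) - 41966/K(-57) = (17557/(-4656) - 22326/20883)/(-11702) - 41966/(2*(-57)/(-88 - 57)) = (17557*(-1/4656) - 22326*1/20883)*(-1/11702) - 41966/(2*(-57)/(-145)) = (-181/48 - 7442/6961)*(-1/11702) - 41966/(2*(-57)*(-1/145)) = -1617157/334128*(-1/11702) - 41966/114/145 = 1617157/3909965856 - 41966*145/114 = 1617157/3909965856 - 3042535/57 = -3965402624502337/74289351264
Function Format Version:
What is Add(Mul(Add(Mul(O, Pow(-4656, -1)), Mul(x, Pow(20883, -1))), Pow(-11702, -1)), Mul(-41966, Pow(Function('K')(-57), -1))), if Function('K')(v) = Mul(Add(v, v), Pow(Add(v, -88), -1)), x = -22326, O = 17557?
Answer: Rational(-3965402624502337, 74289351264) ≈ -53378.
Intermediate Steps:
Function('K')(v) = Mul(2, v, Pow(Add(-88, v), -1)) (Function('K')(v) = Mul(Mul(2, v), Pow(Add(-88, v), -1)) = Mul(2, v, Pow(Add(-88, v), -1)))
Add(Mul(Add(Mul(O, Pow(-4656, -1)), Mul(x, Pow(20883, -1))), Pow(-11702, -1)), Mul(-41966, Pow(Function('K')(-57), -1))) = Add(Mul(Add(Mul(17557, Pow(-4656, -1)), Mul(-22326, Pow(20883, -1))), Pow(-11702, -1)), Mul(-41966, Pow(Mul(2, -57, Pow(Add(-88, -57), -1)), -1))) = Add(Mul(Add(Mul(17557, Rational(-1, 4656)), Mul(-22326, Rational(1, 20883))), Rational(-1, 11702)), Mul(-41966, Pow(Mul(2, -57, Pow(-145, -1)), -1))) = Add(Mul(Add(Rational(-181, 48), Rational(-7442, 6961)), Rational(-1, 11702)), Mul(-41966, Pow(Mul(2, -57, Rational(-1, 145)), -1))) = Add(Mul(Rational(-1617157, 334128), Rational(-1, 11702)), Mul(-41966, Pow(Rational(114, 145), -1))) = Add(Rational(1617157, 3909965856), Mul(-41966, Rational(145, 114))) = Add(Rational(1617157, 3909965856), Rational(-3042535, 57)) = Rational(-3965402624502337, 74289351264)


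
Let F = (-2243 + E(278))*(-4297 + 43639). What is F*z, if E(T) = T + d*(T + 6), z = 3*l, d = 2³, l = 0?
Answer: 0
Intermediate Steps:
d = 8
z = 0 (z = 3*0 = 0)
E(T) = 48 + 9*T (E(T) = T + 8*(T + 6) = T + 8*(6 + T) = T + (48 + 8*T) = 48 + 9*T)
F = 12077994 (F = (-2243 + (48 + 9*278))*(-4297 + 43639) = (-2243 + (48 + 2502))*39342 = (-2243 + 2550)*39342 = 307*39342 = 12077994)
F*z = 12077994*0 = 0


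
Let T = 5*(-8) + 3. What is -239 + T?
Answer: -276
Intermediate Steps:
T = -37 (T = -40 + 3 = -37)
-239 + T = -239 - 37 = -276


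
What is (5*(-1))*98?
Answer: -490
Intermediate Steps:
(5*(-1))*98 = -5*98 = -490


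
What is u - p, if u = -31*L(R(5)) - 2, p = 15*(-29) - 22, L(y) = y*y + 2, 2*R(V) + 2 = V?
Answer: 1293/4 ≈ 323.25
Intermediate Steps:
R(V) = -1 + V/2
L(y) = 2 + y² (L(y) = y² + 2 = 2 + y²)
p = -457 (p = -435 - 22 = -457)
u = -535/4 (u = -31*(2 + (-1 + (½)*5)²) - 2 = -31*(2 + (-1 + 5/2)²) - 2 = -31*(2 + (3/2)²) - 2 = -31*(2 + 9/4) - 2 = -31*17/4 - 2 = -527/4 - 2 = -535/4 ≈ -133.75)
u - p = -535/4 - 1*(-457) = -535/4 + 457 = 1293/4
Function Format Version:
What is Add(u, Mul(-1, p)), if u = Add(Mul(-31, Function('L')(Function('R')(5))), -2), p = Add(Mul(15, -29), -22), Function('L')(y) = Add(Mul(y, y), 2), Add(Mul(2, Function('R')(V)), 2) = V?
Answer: Rational(1293, 4) ≈ 323.25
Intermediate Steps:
Function('R')(V) = Add(-1, Mul(Rational(1, 2), V))
Function('L')(y) = Add(2, Pow(y, 2)) (Function('L')(y) = Add(Pow(y, 2), 2) = Add(2, Pow(y, 2)))
p = -457 (p = Add(-435, -22) = -457)
u = Rational(-535, 4) (u = Add(Mul(-31, Add(2, Pow(Add(-1, Mul(Rational(1, 2), 5)), 2))), -2) = Add(Mul(-31, Add(2, Pow(Add(-1, Rational(5, 2)), 2))), -2) = Add(Mul(-31, Add(2, Pow(Rational(3, 2), 2))), -2) = Add(Mul(-31, Add(2, Rational(9, 4))), -2) = Add(Mul(-31, Rational(17, 4)), -2) = Add(Rational(-527, 4), -2) = Rational(-535, 4) ≈ -133.75)
Add(u, Mul(-1, p)) = Add(Rational(-535, 4), Mul(-1, -457)) = Add(Rational(-535, 4), 457) = Rational(1293, 4)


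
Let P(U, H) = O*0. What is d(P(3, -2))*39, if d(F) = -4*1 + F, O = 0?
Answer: -156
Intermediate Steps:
P(U, H) = 0 (P(U, H) = 0*0 = 0)
d(F) = -4 + F
d(P(3, -2))*39 = (-4 + 0)*39 = -4*39 = -156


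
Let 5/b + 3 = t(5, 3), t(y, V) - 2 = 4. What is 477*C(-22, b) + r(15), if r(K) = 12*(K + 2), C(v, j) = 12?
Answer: 5928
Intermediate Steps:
t(y, V) = 6 (t(y, V) = 2 + 4 = 6)
b = 5/3 (b = 5/(-3 + 6) = 5/3 ≈ 1.6667)
r(K) = 24 + 12*K (r(K) = 12*(2 + K) = 24 + 12*K)
477*C(-22, b) + r(15) = 477*12 + (24 + 12*15) = 5724 + (24 + 180) = 5724 + 204 = 5928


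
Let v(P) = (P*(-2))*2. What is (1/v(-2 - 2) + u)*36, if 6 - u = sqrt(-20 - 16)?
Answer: 873/4 - 216*I ≈ 218.25 - 216.0*I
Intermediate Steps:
u = 6 - 6*I (u = 6 - sqrt(-20 - 16) = 6 - sqrt(-36) = 6 - 6*I ≈ 6.0 - 6.0*I)
v(P) = -4*P (v(P) = -2*P*2 = -4*P)
(1/v(-2 - 2) + u)*36 = (1/(-4*(-2 - 2)) + (6 - 6*I))*36 = (1/(-4*(-4)) + (6 - 6*I))*36 = (1/16 + (6 - 6*I))*36 = (97/16 - 6*I)*36 = 873/4 - 216*I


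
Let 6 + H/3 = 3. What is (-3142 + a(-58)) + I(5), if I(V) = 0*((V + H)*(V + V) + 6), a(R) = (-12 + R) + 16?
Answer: -3196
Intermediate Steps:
H = -9 (H = -18 + 3*3 = -18 + 9 = -9)
a(R) = 4 + R
I(V) = 0 (I(V) = 0*((V - 9)*(V + V) + 6) = 0*((-9 + V)*(2*V) + 6) = 0*(2*V*(-9 + V) + 6) = 0*(6 + 2*V*(-9 + V)) = 0)
(-3142 + a(-58)) + I(5) = (-3142 + (4 - 58)) + 0 = (-3142 - 54) + 0 = -3196 + 0 = -3196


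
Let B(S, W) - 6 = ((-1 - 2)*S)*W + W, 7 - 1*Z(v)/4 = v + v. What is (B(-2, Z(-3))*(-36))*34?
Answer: -452880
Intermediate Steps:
Z(v) = 28 - 8*v (Z(v) = 28 - 4*(v + v) = 28 - 8*v)
B(S, W) = 6 + W - 3*S*W (B(S, W) = 6 + (((-1 - 2)*S)*W + W) = 6 + ((-3*S)*W + W) = 6 + (-3*S*W + W) = 6 + (W - 3*S*W) = 6 + W - 3*S*W)
(B(-2, Z(-3))*(-36))*34 = ((6 + (28 - 8*(-3)) - 3*(-2)*(28 - 8*(-3)))*(-36))*34 = ((6 + (28 + 24) - 3*(-2)*(28 + 24))*(-36))*34 = ((6 + 52 - 3*(-2)*52)*(-36))*34 = ((6 + 52 + 312)*(-36))*34 = (370*(-36))*34 = -13320*34 = -452880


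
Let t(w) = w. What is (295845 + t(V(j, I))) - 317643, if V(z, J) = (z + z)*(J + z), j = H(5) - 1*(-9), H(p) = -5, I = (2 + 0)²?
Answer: -21734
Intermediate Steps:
I = 4 (I = 2² = 4)
j = 4 (j = -5 - 1*(-9) = -5 + 9 = 4)
V(z, J) = 2*z*(J + z) (V(z, J) = (2*z)*(J + z) = 2*z*(J + z))
(295845 + t(V(j, I))) - 317643 = (295845 + 2*4*(4 + 4)) - 317643 = (295845 + 2*4*8) - 317643 = (295845 + 64) - 317643 = 295909 - 317643 = -21734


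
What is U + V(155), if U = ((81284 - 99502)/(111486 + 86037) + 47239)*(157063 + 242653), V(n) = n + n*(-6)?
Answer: 3729658219618439/197523 ≈ 1.8882e+10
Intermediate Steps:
V(n) = -5*n (V(n) = n - 6*n = -5*n)
U = 3729658372698764/197523 (U = (-18218/197523 + 47239)*399716 = (9330770779/197523)*399716 = 3729658372698764/197523 ≈ 1.8882e+10)
U + V(155) = 3729658372698764/197523 - 5*155 = 3729658372698764/197523 - 775 = 3729658219618439/197523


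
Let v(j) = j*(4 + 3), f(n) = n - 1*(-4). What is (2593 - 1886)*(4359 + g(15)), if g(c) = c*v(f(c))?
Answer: 4492278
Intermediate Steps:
f(n) = 4 + n (f(n) = n + 4 = 4 + n)
v(j) = 7*j (v(j) = j*7 = 7*j)
g(c) = c*(28 + 7*c) (g(c) = c*(7*(4 + c)) = c*(28 + 7*c))
(2593 - 1886)*(4359 + g(15)) = (2593 - 1886)*(4359 + 7*15*(4 + 15)) = 707*(4359 + 7*15*19) = 707*(4359 + 1995) = 707*6354 = 4492278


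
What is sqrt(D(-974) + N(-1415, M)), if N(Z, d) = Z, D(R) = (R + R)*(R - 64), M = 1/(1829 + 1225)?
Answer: sqrt(2020609) ≈ 1421.5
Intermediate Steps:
M = 1/3054 ≈ 0.00032744
D(R) = 2*R*(-64 + R) (D(R) = (2*R)*(-64 + R) = 2*R*(-64 + R))
sqrt(D(-974) + N(-1415, M)) = sqrt(2*(-974)*(-64 - 974) - 1415) = sqrt(2*(-974)*(-1038) - 1415) = sqrt(2022024 - 1415) = sqrt(2020609)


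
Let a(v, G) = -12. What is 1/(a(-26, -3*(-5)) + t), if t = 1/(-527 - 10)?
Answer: -537/6445 ≈ -0.083320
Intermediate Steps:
t = -1/537 (t = 1/(-537) = -1/537 ≈ -0.0018622)
1/(a(-26, -3*(-5)) + t) = 1/(-12 - 1/537) = 1/(-6445/537) = -537/6445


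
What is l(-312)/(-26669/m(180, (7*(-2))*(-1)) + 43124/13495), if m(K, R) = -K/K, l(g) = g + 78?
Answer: -3157830/359941279 ≈ -0.0087732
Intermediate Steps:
l(g) = 78 + g
m(K, R) = -1 (m(K, R) = -1*1 = -1)
l(-312)/(-26669/m(180, (7*(-2))*(-1)) + 43124/13495) = (78 - 312)/(-26669/(-1) + 43124/13495) = -234/(-26669*(-1) + 43124*(1/13495)) = -234/(26669 + 43124/13495) = -234/359941279/13495 = -234*13495/359941279 = -3157830/359941279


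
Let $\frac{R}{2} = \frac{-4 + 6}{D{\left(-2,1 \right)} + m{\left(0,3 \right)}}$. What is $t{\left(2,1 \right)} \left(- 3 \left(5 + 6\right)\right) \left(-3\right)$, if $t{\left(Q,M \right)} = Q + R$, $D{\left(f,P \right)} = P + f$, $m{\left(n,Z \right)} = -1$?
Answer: $0$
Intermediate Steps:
$R = -2$ ($R = 2 \frac{-4 + 6}{\left(1 - 2\right) - 1} = 2 \frac{2}{-1 - 1} = 2 \frac{2}{-2} = 2 \cdot 2 \left(- \frac{1}{2}\right) = 2 \left(-1\right) = -2$)
$t{\left(Q,M \right)} = -2 + Q$ ($t{\left(Q,M \right)} = Q - 2 = -2 + Q$)
$t{\left(2,1 \right)} \left(- 3 \left(5 + 6\right)\right) \left(-3\right) = \left(-2 + 2\right) \left(- 3 \left(5 + 6\right)\right) \left(-3\right) = 0 \left(\left(-3\right) 11\right) \left(-3\right) = 0 \left(-33\right) \left(-3\right) = 0 \left(-3\right) = 0$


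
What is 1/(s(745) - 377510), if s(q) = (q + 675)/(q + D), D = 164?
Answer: -909/343155170 ≈ -2.6489e-6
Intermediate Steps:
s(q) = (675 + q)/(164 + q) (s(q) = (q + 675)/(q + 164) = (675 + q)/(164 + q))
1/(s(745) - 377510) = 1/((675 + 745)/(164 + 745) - 377510) = 1/(1420/909 - 377510) = 1/(-343155170/909) = -909/343155170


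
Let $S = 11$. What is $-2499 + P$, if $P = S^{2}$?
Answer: $-2378$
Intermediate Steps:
$P = 121$ ($P = 11^{2} = 121$)
$-2499 + P = -2499 + 121 = -2378$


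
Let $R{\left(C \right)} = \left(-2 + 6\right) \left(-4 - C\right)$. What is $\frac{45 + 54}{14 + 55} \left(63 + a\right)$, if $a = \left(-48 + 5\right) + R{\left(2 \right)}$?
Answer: $- \frac{132}{23} \approx -5.7391$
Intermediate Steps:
$R{\left(C \right)} = -16 - 4 C$ ($R{\left(C \right)} = 4 \left(-4 - C\right) = -16 - 4 C$)
$a = -67$ ($a = \left(-48 + 5\right) - 24 = -43 - 24 = -67$)
$\frac{45 + 54}{14 + 55} \left(63 + a\right) = \frac{45 + 54}{14 + 55} \left(63 - 67\right) = \frac{99}{69} \left(-4\right) = 99 \cdot \frac{1}{69} \left(-4\right) = \frac{33}{23} \left(-4\right) = - \frac{132}{23}$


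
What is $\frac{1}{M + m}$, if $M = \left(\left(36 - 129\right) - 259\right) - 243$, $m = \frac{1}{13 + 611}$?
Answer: $- \frac{624}{371279} \approx -0.0016807$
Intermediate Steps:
$m = \frac{1}{624} \approx 0.0016026$
$M = -595$ ($M = \left(-93 - 259\right) - 243 = -352 - 243 = -595$)
$\frac{1}{M + m} = \frac{1}{-595 + \frac{1}{624}} = \frac{1}{- \frac{371279}{624}} = - \frac{624}{371279}$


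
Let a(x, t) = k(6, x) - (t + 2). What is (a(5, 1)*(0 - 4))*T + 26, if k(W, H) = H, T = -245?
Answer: 1986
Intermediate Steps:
a(x, t) = -2 + x - t (a(x, t) = x - (t + 2) = x - (2 + t) = x + (-2 - t) = -2 + x - t)
(a(5, 1)*(0 - 4))*T + 26 = ((-2 + 5 - 1*1)*(0 - 4))*(-245) + 26 = ((-2 + 5 - 1)*(-4))*(-245) + 26 = (2*(-4))*(-245) + 26 = -8*(-245) + 26 = 1960 + 26 = 1986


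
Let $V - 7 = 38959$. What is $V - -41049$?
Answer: $80015$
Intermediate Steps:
$V = 38966$ ($V = 7 + 38959 = 38966$)
$V - -41049 = 38966 - -41049 = 38966 + 41049 = 80015$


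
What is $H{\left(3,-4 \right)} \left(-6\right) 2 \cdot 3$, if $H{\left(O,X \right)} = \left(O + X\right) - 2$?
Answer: $108$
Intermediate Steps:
$H{\left(O,X \right)} = -2 + O + X$
$H{\left(3,-4 \right)} \left(-6\right) 2 \cdot 3 = \left(-2 + 3 - 4\right) \left(-6\right) 2 \cdot 3 = \left(-3\right) \left(-6\right) 6 = 18 \cdot 6 = 108$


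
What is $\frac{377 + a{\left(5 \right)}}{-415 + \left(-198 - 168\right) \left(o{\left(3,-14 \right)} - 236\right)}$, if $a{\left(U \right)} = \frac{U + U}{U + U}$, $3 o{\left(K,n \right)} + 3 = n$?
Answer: $\frac{126}{29345} \approx 0.0042937$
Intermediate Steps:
$o{\left(K,n \right)} = -1 + \frac{n}{3}$
$a{\left(U \right)} = 1$ ($a{\left(U \right)} = \frac{2 U}{2 U} = 2 U \frac{1}{2 U} = 1$)
$\frac{377 + a{\left(5 \right)}}{-415 + \left(-198 - 168\right) \left(o{\left(3,-14 \right)} - 236\right)} = \frac{377 + 1}{-415 + \left(-198 - 168\right) \left(\left(-1 + \frac{1}{3} \left(-14\right)\right) - 236\right)} = \frac{378}{-415 - 366 \left(\left(-1 - \frac{14}{3}\right) - 236\right)} = \frac{378}{-415 - 366 \left(- \frac{17}{3} - 236\right)} = \frac{378}{-415 - -88450} = \frac{378}{-415 + 88450} = \frac{378}{88035} = 378 \cdot \frac{1}{88035} = \frac{126}{29345}$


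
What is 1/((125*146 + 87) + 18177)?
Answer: 1/36514 ≈ 2.7387e-5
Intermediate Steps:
1/((125*146 + 87) + 18177) = 1/((18250 + 87) + 18177) = 1/(18337 + 18177) = 1/36514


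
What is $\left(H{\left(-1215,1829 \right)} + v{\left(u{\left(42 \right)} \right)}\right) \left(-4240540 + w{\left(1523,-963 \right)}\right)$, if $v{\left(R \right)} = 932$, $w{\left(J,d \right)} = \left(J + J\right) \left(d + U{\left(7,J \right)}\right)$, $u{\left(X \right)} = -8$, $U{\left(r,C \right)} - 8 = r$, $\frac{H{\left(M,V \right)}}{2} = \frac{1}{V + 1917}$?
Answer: $- \frac{12443158890276}{1873} \approx -6.6434 \cdot 10^{9}$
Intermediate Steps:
$H{\left(M,V \right)} = \frac{2}{1917 + V}$ ($H{\left(M,V \right)} = \frac{2}{V + 1917} = \frac{2}{1917 + V}$)
$U{\left(r,C \right)} = 8 + r$
$w{\left(J,d \right)} = 2 J \left(15 + d\right)$ ($w{\left(J,d \right)} = \left(J + J\right) \left(d + \left(8 + 7\right)\right) = 2 J \left(d + 15\right) = 2 J \left(15 + d\right)$)
$\left(H{\left(-1215,1829 \right)} + v{\left(u{\left(42 \right)} \right)}\right) \left(-4240540 + w{\left(1523,-963 \right)}\right) = \left(\frac{2}{1917 + 1829} + 932\right) \left(-4240540 + 2 \cdot 1523 \left(15 - 963\right)\right) = \left(\frac{2}{3746} + 932\right) \left(-4240540 + 2 \cdot 1523 \left(-948\right)\right) = \left(2 \cdot \frac{1}{3746} + 932\right) \left(-4240540 - 2887608\right) = \left(\frac{1}{1873} + 932\right) \left(-7128148\right) = \frac{1745637}{1873} \left(-7128148\right) = - \frac{12443158890276}{1873}$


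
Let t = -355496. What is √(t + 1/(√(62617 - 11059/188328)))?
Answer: √(-49436555743272248670109544 + 23585046634*√555215582810994)/11792523317 ≈ 596.23*I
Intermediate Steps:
√(t + 1/(√(62617 - 11059/188328))) = √(-355496 + 1/(√(62617 - 11059/188328))) = √(-355496 + 1/(√(11792523317/188328))) = √(-355496 + 1/(√555215582810994/94164)) = √(-355496 + 2*√555215582810994/11792523317)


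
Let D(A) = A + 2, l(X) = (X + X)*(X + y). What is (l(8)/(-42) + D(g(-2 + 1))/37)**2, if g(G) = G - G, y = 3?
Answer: 10329796/603729 ≈ 17.110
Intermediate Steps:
g(G) = 0
l(X) = 2*X*(3 + X) (l(X) = (X + X)*(X + 3) = (2*X)*(3 + X) = 2*X*(3 + X))
D(A) = 2 + A
(l(8)/(-42) + D(g(-2 + 1))/37)**2 = ((2*8*(3 + 8))/(-42) + (2 + 0)/37)**2 = ((2*8*11)*(-1/42) + 2*(1/37))**2 = (176*(-1/42) + 2/37)**2 = (-88/21 + 2/37)**2 = (-3214/777)**2 = 10329796/603729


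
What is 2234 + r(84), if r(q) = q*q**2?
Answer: 594938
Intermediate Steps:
r(q) = q**3
2234 + r(84) = 2234 + 84**3 = 2234 + 592704 = 594938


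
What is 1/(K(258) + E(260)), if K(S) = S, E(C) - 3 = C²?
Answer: 1/67861 ≈ 1.4736e-5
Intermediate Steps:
E(C) = 3 + C²
1/(K(258) + E(260)) = 1/(258 + (3 + 260²)) = 1/(258 + (3 + 67600)) = 1/(258 + 67603) = 1/67861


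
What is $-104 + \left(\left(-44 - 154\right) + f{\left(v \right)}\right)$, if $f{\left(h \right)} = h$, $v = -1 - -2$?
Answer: $-301$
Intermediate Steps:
$v = 1$ ($v = -1 + 2 = 1$)
$-104 + \left(\left(-44 - 154\right) + f{\left(v \right)}\right) = -104 + \left(\left(-44 - 154\right) + 1\right) = -104 + \left(-198 + 1\right) = -104 - 197 = -301$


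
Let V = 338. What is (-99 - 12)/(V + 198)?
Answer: -111/536 ≈ -0.20709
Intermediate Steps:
(-99 - 12)/(V + 198) = (-99 - 12)/(338 + 198) = -111/536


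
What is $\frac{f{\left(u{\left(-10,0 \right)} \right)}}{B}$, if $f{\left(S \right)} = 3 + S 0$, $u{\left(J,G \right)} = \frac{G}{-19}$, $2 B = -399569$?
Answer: $- \frac{6}{399569} \approx -1.5016 \cdot 10^{-5}$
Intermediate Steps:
$B = - \frac{399569}{2}$ ($B = \frac{1}{2} \left(-399569\right) = - \frac{399569}{2} \approx -1.9978 \cdot 10^{5}$)
$u{\left(J,G \right)} = - \frac{G}{19}$ ($u{\left(J,G \right)} = G \left(- \frac{1}{19}\right) = - \frac{G}{19}$)
$f{\left(S \right)} = 3$ ($f{\left(S \right)} = 3 + 0 = 3$)
$\frac{f{\left(u{\left(-10,0 \right)} \right)}}{B} = \frac{3}{- \frac{399569}{2}} = 3 \left(- \frac{2}{399569}\right) = - \frac{6}{399569}$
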